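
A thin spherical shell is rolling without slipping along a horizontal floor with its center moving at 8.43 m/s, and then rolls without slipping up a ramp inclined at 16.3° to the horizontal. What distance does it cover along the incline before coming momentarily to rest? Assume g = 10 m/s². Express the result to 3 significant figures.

d ≈ 21.1 m

With I = (2/3)MR², the ratio k = I/(MR²) is 2/3.
The rolling condition ω = v/R makes the rotational term ½I(v/R)² = ½kMv², so KE_total = ½(1+k)Mv² = (5/6)Mv².
Setting this equal to Mgh gives the vertical rise h = (1+k)v₀²/(2g) = 1.667×8.43²/(2×10) = 5.922 m.
The distance along the slope is d = h/sinθ = 5.922/sin16.3° ≈ 21.1 m.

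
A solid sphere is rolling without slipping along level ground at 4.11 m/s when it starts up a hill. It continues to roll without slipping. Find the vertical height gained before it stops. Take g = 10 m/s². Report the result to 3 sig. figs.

The moment of inertia is (2/5)MR², giving k ≡ I/(MR²) = 0.4.
Pure rolling means v = ωR; then KE = ½Mv² + ½I(v/R)² = ½(1+k)Mv² = (7/10)Mv².
At the top the kinetic energy is zero, so (7/10)Mv₀² = Mgh.
Thus h = (1+k)v₀²/(2g) = 1.4 × 4.11² / (2 × 10) ≈ 1.18 m.

h ≈ 1.18 m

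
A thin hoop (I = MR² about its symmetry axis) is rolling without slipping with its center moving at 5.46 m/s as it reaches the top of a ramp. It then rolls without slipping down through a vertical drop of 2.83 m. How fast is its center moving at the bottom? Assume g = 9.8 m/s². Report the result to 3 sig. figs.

v ≈ 7.59 m/s

For this body I = MR², i.e. k = I/(MR²) = 1.
Rolling without slipping gives ω = v/R, so the total kinetic energy is ½Mv² + ½Iω² = ½(1+k)Mv² = Mv².
Energy conservation: Mv₀² + Mgh = Mv², so v² = v₀² + 2gh/(1+k).
v = √(5.46² + 2×9.8×2.83/2) = √57.55 ≈ 7.59 m/s.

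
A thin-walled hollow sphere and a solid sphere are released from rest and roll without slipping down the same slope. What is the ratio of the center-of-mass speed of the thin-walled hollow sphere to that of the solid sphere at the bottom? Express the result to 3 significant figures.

Each satisfies Mgh = ½(1+k)Mv² with k = I/(MR²), so v ∝ 1/√(1+k).
For the thin-walled hollow sphere k = 2/3; for the solid sphere k = 0.4.
v₁/v₂ = √((1+k₂)/(1+k₁)) = √(1.4/1.667) ≈ 0.917.

v_ratio ≈ 0.917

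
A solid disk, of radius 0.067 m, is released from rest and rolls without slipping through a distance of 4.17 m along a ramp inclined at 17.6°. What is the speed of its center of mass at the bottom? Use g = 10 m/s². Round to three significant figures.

For this body I = (1/2)MR², i.e. k = I/(MR²) = 0.5.
Rolling without slipping gives ω = v/R, so the total kinetic energy is ½Mv² + ½Iω² = ½(1+k)Mv² = (3/4)Mv².
The vertical drop is h = L sinθ = 4.17 × sin17.6° = 1.261 m.
Setting Mgh = (3/4)Mv² gives v = √(2gh/(1+k)) = √(2·10·1.261/1.5) ≈ 4.10 m/s.

v ≈ 4.10 m/s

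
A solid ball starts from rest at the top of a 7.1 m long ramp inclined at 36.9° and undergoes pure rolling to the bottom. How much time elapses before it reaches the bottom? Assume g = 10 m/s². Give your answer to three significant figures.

t ≈ 1.82 s

Here I = (2/5)MR², so the shape factor k = I/(MR²) = 0.4.
Translational: Mg sinθ − f = Ma. Rotational about the CM: fR = Iα = kMRa, so f = kMa.
Hence a = g sinθ/(1+k) = 10×sin36.9°/1.4 = 4.289 m/s².
Starting from rest, L = ½at², so t = √(2L/a) = √(2×7.1/4.289) ≈ 1.82 s.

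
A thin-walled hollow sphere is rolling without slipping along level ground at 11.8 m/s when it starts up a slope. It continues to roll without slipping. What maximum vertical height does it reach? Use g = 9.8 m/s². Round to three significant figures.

h ≈ 11.8 m

With I = (2/3)MR², the ratio k = I/(MR²) is 2/3.
The rolling condition ω = v/R makes the rotational term ½I(v/R)² = ½kMv², so KE_total = ½(1+k)Mv² = (5/6)Mv².
At the top the kinetic energy is zero, so (5/6)Mv₀² = Mgh.
Thus h = (1+k)v₀²/(2g) = 1.667 × 11.8² / (2 × 9.8) ≈ 11.8 m.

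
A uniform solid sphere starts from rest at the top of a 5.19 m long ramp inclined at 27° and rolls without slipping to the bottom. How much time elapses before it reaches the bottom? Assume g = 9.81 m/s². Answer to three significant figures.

t ≈ 1.81 s

The moment of inertia is (2/5)MR², giving k ≡ I/(MR²) = 0.4.
Translational: Mg sinθ − f = Ma. Rotational about the CM: fR = Iα = kMRa, so f = kMa.
Hence a = g sinθ/(1+k) = 9.81×sin27°/1.4 = 3.181 m/s².
With constant a from rest, t = √(2L/a) = √(2·5.19/3.181) ≈ 1.81 s.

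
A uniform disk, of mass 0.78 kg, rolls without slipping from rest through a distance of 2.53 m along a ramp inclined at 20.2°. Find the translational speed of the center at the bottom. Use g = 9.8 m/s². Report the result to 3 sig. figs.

v ≈ 3.38 m/s

With I = (1/2)MR², the ratio k = I/(MR²) is 0.5.
Rolling without slipping gives ω = v/R, so the total kinetic energy is ½Mv² + ½Iω² = ½(1+k)Mv² = (3/4)Mv².
The vertical drop is h = L sinθ = 2.53 × sin20.2° = 0.8736 m.
Setting Mgh = (3/4)Mv² gives v = √(2gh/(1+k)) = √(2·9.8·0.8736/1.5) ≈ 3.38 m/s.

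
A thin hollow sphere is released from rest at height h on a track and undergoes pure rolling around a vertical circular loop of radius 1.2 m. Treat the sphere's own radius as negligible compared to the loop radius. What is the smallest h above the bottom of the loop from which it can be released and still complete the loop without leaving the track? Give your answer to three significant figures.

h_min ≈ 3.40 m

Here I = (2/3)MR², so the shape factor k = I/(MR²) = 2/3.
At the top, contact is just lost when gravity alone supplies the centripetal force: Mg = Mv_top²/r, i.e. v_top² = gr.
With ω = v/R, the kinetic energy at speed v is ½(1+k)Mv² = (5/6)Mv².
Energy conservation from release (height h) to the top (height 2r): Mgh = Mg(2r) + (5/6)M·gr.
Thus h_min = 2r + (1+k)r/2 = r(2 + 1.667/2) = 1.2 × 2.833 ≈ 3.40 m.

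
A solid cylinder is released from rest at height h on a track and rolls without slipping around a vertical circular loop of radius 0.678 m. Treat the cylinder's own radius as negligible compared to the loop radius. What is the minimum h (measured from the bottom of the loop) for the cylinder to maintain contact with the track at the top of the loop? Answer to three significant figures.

Here I = (1/2)MR², so the shape factor k = I/(MR²) = 0.5.
At the top, contact is just lost when gravity alone supplies the centripetal force: Mg = Mv_top²/r, i.e. v_top² = gr.
With ω = v/R, the kinetic energy at speed v is ½(1+k)Mv² = (3/4)Mv².
Energy conservation from release (height h) to the top (height 2r): Mgh = Mg(2r) + (3/4)M·gr.
Thus h_min = 2r + (1+k)r/2 = r(2 + 1.5/2) = 0.678 × 2.75 ≈ 1.86 m.

h_min ≈ 1.86 m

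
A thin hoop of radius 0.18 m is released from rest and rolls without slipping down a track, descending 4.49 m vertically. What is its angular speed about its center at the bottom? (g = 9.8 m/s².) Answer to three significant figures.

For this body I = MR², i.e. k = I/(MR²) = 1.
Since it rolls without slipping, ω = v/R and KE = ½Mv² + ½Iω² = ½(1+k)Mv² = Mv².
Energy conservation Mgh = ½(1+k)Mv² gives v = √(2gh/(1+k)) = √(2 × 9.8 × 4.49 / 2) = 6.633 m/s.
Then ω = v/R = 6.633 / 0.18 ≈ 36.9 rad/s.

ω ≈ 36.9 rad/s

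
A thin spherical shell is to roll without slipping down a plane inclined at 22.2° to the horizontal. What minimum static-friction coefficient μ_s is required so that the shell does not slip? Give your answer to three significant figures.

Here I = (2/3)MR², so the shape factor k = I/(MR²) = 2/3.
Newton's second law down the slope: Mg sinθ − f = Ma. The torque equation fR = Iα (with α = a/R) gives f = kMa.
These give a = g sinθ/(1+k) and the required friction f = kMg sinθ/(1+k).
With N = Mg cosθ, the no-slip condition f ≤ μN gives μ_min = f/N = k tanθ/(1+k).
μ_min = (2/3) × tan22.2° / 1.667 ≈ 0.163.

μ_min ≈ 0.163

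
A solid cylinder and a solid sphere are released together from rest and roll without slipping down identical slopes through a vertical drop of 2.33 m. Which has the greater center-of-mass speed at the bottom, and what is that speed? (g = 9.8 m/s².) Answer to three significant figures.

the solid sphere, at v ≈ 5.71 m/s

For rolling without slipping, Mgh = ½(1+k)Mv² where k = I/(MR²), so v = √(2gh/(1+k)).
Solid cylinder: k = 0.5, giving v = √(2×9.8×2.33/1.5) = 5.518 m/s.
Solid sphere: k = 0.4, giving v = √(2×9.8×2.33/1.4) = 5.711 m/s.
The smaller k wins: the solid sphere, at ≈ 5.71 m/s.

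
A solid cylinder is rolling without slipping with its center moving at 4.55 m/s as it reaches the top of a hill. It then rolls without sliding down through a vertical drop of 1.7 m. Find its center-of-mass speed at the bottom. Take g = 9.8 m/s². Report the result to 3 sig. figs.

Here I = (1/2)MR², so the shape factor k = I/(MR²) = 0.5.
Since it rolls without slipping, ω = v/R and KE = ½Mv² + ½Iω² = ½(1+k)Mv² = (3/4)Mv².
Energy conservation: (3/4)Mv₀² + Mgh = (3/4)Mv², so v² = v₀² + 2gh/(1+k).
v = √(4.55² + 2×9.8×1.7/1.5) = √42.92 ≈ 6.55 m/s.

v ≈ 6.55 m/s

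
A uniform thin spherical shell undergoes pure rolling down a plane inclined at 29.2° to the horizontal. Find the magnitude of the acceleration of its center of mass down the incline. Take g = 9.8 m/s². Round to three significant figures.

Here I = (2/3)MR², so the shape factor k = I/(MR²) = 2/3.
Along the incline Mg sinθ − f = Ma, and torque about the center fR = Iα = kMR²(a/R) gives f = kMa.
Eliminating f: Mg sinθ = (1+k)Ma, so a = g sinθ/(1+k) = 9.8 × sin29.2° / 1.667 ≈ 2.87 m/s².

a ≈ 2.87 m/s²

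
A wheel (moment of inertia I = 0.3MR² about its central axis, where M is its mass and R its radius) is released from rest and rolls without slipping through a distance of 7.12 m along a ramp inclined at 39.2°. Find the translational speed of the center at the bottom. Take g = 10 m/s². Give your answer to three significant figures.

With I = 0.3MR², the ratio k = I/(MR²) is 0.3.
Rolling without slipping gives ω = v/R, so the total kinetic energy is ½Mv² + ½Iω² = ½(1+k)Mv² = (13/20)Mv².
The vertical drop is h = L sinθ = 7.12 × sin39.2° = 4.5 m.
Energy conservation: Mgh = (13/20)Mv², so v = √(2gh/(1+k)) = √(2 × 10 × 4.5 / 1.3) ≈ 8.32 m/s.

v ≈ 8.32 m/s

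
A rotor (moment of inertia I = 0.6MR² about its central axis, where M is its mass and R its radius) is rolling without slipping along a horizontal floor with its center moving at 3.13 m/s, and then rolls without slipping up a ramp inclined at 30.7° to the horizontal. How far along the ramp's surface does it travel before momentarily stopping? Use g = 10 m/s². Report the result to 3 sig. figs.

d ≈ 1.54 m

Here I = 0.6MR², so the shape factor k = I/(MR²) = 0.6.
Since it rolls without slipping, ω = v/R and KE = ½Mv² + ½Iω² = ½(1+k)Mv² = (4/5)Mv².
Setting this equal to Mgh gives the vertical rise h = (1+k)v₀²/(2g) = 1.6×3.13²/(2×10) = 0.7838 m.
Along the incline, d = h/sinθ = 0.7838/sin30.7° ≈ 1.54 m.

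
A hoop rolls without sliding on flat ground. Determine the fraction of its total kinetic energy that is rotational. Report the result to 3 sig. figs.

With I = MR², the ratio k = I/(MR²) is 1.
With ω = v/R, KE_trans = ½Mv² and KE_rot = ½Iω² = ½kMv², so KE_total = ½(1+k)Mv².
The rotational fraction is therefore k/(1+k) = 1/2 ≈ 0.500.

fraction ≈ 0.500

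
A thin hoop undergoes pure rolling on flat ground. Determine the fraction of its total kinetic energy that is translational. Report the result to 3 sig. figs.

fraction ≈ 0.500

The moment of inertia is MR², giving k ≡ I/(MR²) = 1.
Since ω = v/R, the translational part is ½Mv² and the rotational part is ½I(v/R)² = ½kMv²; the total is ½(1+k)Mv².
The translational fraction is therefore 1/(1+k) = 1/2 ≈ 0.500.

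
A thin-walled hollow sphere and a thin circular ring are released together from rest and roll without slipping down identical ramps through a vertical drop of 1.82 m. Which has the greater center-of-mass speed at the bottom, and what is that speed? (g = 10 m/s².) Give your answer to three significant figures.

For rolling without slipping, Mgh = ½(1+k)Mv² where k = I/(MR²), so v = √(2gh/(1+k)).
Thin-walled hollow sphere: k = 2/3, giving v = √(2×10×1.82/1.667) = 4.673 m/s.
Thin circular ring: k = 1, giving v = √(2×10×1.82/2) = 4.266 m/s.
The smaller k wins: the thin-walled hollow sphere, at ≈ 4.67 m/s.

the thin-walled hollow sphere, at v ≈ 4.67 m/s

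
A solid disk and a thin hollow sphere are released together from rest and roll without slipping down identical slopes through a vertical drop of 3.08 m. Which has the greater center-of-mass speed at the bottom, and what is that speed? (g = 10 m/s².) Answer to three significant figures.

the solid disk, at v ≈ 6.41 m/s

For rolling without slipping, Mgh = ½(1+k)Mv² where k = I/(MR²), so v = √(2gh/(1+k)).
Solid disk: k = 0.5, giving v = √(2×10×3.08/1.5) = 6.408 m/s.
Thin hollow sphere: k = 2/3, giving v = √(2×10×3.08/1.667) = 6.079 m/s.
The smaller k wins: the solid disk, at ≈ 6.41 m/s.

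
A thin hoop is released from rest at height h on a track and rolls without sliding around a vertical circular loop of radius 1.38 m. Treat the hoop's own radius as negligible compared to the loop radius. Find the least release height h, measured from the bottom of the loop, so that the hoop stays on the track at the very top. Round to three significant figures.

For this body I = MR², i.e. k = I/(MR²) = 1.
At the top, contact is just lost when gravity alone supplies the centripetal force: Mg = Mv_top²/r, i.e. v_top² = gr.
With ω = v/R, the kinetic energy at speed v is ½(1+k)Mv² = Mv².
Energy conservation from release (height h) to the top (height 2r): Mgh = Mg(2r) + M·gr.
Thus h_min = 2r + (1+k)r/2 = r(2 + 2/2) = 1.38 × 3 ≈ 4.14 m.

h_min ≈ 4.14 m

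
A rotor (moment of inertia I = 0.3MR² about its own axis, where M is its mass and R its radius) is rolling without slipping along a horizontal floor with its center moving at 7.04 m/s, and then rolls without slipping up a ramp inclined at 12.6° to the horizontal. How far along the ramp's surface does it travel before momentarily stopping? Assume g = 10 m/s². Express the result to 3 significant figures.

Here I = 0.3MR², so the shape factor k = I/(MR²) = 0.3.
Pure rolling means v = ωR; then KE = ½Mv² + ½I(v/R)² = ½(1+k)Mv² = (13/20)Mv².
Setting this equal to Mgh gives the vertical rise h = (1+k)v₀²/(2g) = 1.3×7.04²/(2×10) = 3.222 m.
Along the incline, d = h/sinθ = 3.222/sin12.6° ≈ 14.8 m.

d ≈ 14.8 m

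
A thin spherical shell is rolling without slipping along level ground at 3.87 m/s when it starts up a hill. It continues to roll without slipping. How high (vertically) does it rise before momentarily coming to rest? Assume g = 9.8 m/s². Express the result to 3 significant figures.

h ≈ 1.27 m

For this body I = (2/3)MR², i.e. k = I/(MR²) = 2/3.
The rolling condition ω = v/R makes the rotational term ½I(v/R)² = ½kMv², so KE_total = ½(1+k)Mv² = (5/6)Mv².
At the top the kinetic energy is zero, so (5/6)Mv₀² = Mgh.
Thus h = (1+k)v₀²/(2g) = 1.667 × 3.87² / (2 × 9.8) ≈ 1.27 m.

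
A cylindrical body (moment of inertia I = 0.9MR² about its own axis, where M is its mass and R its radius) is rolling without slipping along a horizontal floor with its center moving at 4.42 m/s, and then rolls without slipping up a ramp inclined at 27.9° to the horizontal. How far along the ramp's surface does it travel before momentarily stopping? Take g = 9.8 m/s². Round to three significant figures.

For this body I = 0.9MR², i.e. k = I/(MR²) = 0.9.
Pure rolling means v = ωR; then KE = ½Mv² + ½I(v/R)² = ½(1+k)Mv² = (19/20)Mv².
Setting this equal to Mgh gives the vertical rise h = (1+k)v₀²/(2g) = 1.9×4.42²/(2×9.8) = 1.894 m.
Along the incline, d = h/sinθ = 1.894/sin27.9° ≈ 4.05 m.

d ≈ 4.05 m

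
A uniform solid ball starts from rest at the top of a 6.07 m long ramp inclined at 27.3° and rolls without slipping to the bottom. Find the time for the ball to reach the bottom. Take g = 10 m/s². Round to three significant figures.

With I = (2/5)MR², the ratio k = I/(MR²) is 0.4.
Newton's second law down the slope: Mg sinθ − f = Ma. The torque equation fR = Iα (with α = a/R) gives f = kMa.
Hence a = g sinθ/(1+k) = 10×sin27.3°/1.4 = 3.276 m/s².
Starting from rest, L = ½at², so t = √(2L/a) = √(2×6.07/3.276) ≈ 1.93 s.

t ≈ 1.93 s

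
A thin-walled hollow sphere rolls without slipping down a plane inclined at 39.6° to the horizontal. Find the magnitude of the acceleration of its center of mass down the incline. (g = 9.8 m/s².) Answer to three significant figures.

a ≈ 3.75 m/s²

The moment of inertia is (2/3)MR², giving k ≡ I/(MR²) = 2/3.
Newton's second law down the slope: Mg sinθ − f = Ma. The torque equation fR = Iα (with α = a/R) gives f = kMa.
Eliminating f: Mg sinθ = (1+k)Ma, so a = g sinθ/(1+k) = 9.8 × sin39.6° / 1.667 ≈ 3.75 m/s².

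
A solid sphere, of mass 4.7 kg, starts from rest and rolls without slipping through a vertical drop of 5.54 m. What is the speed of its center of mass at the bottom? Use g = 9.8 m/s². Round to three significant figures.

For this body I = (2/5)MR², i.e. k = I/(MR²) = 0.4.
The rolling condition ω = v/R makes the rotational term ½I(v/R)² = ½kMv², so KE_total = ½(1+k)Mv² = (7/10)Mv².
Energy conservation: Mgh = (7/10)Mv², so v = √(2gh/(1+k)) = √(2 × 9.8 × 5.54 / 1.4) ≈ 8.81 m/s.

v ≈ 8.81 m/s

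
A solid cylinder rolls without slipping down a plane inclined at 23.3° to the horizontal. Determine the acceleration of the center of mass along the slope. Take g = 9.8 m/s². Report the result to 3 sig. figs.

a ≈ 2.58 m/s²

With I = (1/2)MR², the ratio k = I/(MR²) is 0.5.
Along the incline Mg sinθ − f = Ma, and torque about the center fR = Iα = kMR²(a/R) gives f = kMa.
Eliminating f: Mg sinθ = (1+k)Ma, so a = g sinθ/(1+k) = 9.8 × sin23.3° / 1.5 ≈ 2.58 m/s².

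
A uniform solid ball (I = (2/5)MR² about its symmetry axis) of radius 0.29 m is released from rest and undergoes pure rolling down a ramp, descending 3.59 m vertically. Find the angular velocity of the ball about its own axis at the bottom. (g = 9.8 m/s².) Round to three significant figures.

ω ≈ 24.4 rad/s

Here I = (2/5)MR², so the shape factor k = I/(MR²) = 0.4.
The rolling condition ω = v/R makes the rotational term ½I(v/R)² = ½kMv², so KE_total = ½(1+k)Mv² = (7/10)Mv².
Energy conservation Mgh = ½(1+k)Mv² gives v = √(2gh/(1+k)) = √(2 × 9.8 × 3.59 / 1.4) = 7.089 m/s.
Then ω = v/R = 7.089 / 0.29 ≈ 24.4 rad/s.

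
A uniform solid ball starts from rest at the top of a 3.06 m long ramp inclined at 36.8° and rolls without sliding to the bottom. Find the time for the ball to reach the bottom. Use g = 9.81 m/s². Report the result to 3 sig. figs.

With I = (2/5)MR², the ratio k = I/(MR²) is 0.4.
Translational: Mg sinθ − f = Ma. Rotational about the CM: fR = Iα = kMRa, so f = kMa.
Hence a = g sinθ/(1+k) = 9.81×sin36.8°/1.4 = 4.197 m/s².
Starting from rest, L = ½at², so t = √(2L/a) = √(2×3.06/4.197) ≈ 1.21 s.

t ≈ 1.21 s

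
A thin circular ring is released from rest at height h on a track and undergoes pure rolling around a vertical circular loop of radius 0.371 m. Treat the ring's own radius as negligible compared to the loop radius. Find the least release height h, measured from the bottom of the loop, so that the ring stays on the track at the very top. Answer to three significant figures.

The moment of inertia is MR², giving k ≡ I/(MR²) = 1.
At the top, contact is just lost when gravity alone supplies the centripetal force: Mg = Mv_top²/r, i.e. v_top² = gr.
With ω = v/R, the kinetic energy at speed v is ½(1+k)Mv² = Mv².
Energy conservation from release (height h) to the top (height 2r): Mgh = Mg(2r) + M·gr.
Thus h_min = 2r + (1+k)r/2 = r(2 + 2/2) = 0.371 × 3 ≈ 1.11 m.

h_min ≈ 1.11 m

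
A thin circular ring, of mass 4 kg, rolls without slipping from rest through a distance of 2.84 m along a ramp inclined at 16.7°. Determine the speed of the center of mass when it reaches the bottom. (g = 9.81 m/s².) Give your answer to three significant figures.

v ≈ 2.83 m/s

The moment of inertia is MR², giving k ≡ I/(MR²) = 1.
Pure rolling means v = ωR; then KE = ½Mv² + ½I(v/R)² = ½(1+k)Mv² = Mv².
The vertical drop is h = L sinθ = 2.84 × sin16.7° = 0.8161 m.
Setting Mgh = Mv² gives v = √(2gh/(1+k)) = √(2·9.81·0.8161/2) ≈ 2.83 m/s.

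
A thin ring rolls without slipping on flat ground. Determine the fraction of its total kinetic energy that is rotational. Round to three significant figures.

Here I = MR², so the shape factor k = I/(MR²) = 1.
Since ω = v/R, the translational part is ½Mv² and the rotational part is ½I(v/R)² = ½kMv²; the total is ½(1+k)Mv².
The rotational fraction is therefore k/(1+k) = 1/2 ≈ 0.500.

fraction ≈ 0.500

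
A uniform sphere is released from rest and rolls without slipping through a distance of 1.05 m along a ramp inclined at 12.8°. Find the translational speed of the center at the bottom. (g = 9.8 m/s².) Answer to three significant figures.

v ≈ 1.80 m/s

For this body I = (2/5)MR², i.e. k = I/(MR²) = 0.4.
Rolling without slipping gives ω = v/R, so the total kinetic energy is ½Mv² + ½Iω² = ½(1+k)Mv² = (7/10)Mv².
The vertical drop is h = L sinθ = 1.05 × sin12.8° = 0.2326 m.
Setting Mgh = (7/10)Mv² gives v = √(2gh/(1+k)) = √(2·9.8·0.2326/1.4) ≈ 1.80 m/s.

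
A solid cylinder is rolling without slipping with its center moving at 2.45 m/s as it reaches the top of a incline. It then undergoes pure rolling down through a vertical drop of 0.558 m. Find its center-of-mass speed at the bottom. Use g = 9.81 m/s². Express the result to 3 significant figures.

With I = (1/2)MR², the ratio k = I/(MR²) is 0.5.
The rolling condition ω = v/R makes the rotational term ½I(v/R)² = ½kMv², so KE_total = ½(1+k)Mv² = (3/4)Mv².
Conserving energy between top and bottom: (3/4)Mv² = (3/4)Mv₀² + Mgh, hence v² = v₀² + 2gh/(1+k).
v = √(2.45² + 2×9.81×0.558/1.5) = √13.3 ≈ 3.65 m/s.

v ≈ 3.65 m/s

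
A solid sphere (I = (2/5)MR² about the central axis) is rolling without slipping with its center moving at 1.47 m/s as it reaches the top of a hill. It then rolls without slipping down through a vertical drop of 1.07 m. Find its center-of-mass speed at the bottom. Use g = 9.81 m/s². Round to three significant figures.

v ≈ 4.14 m/s

For this body I = (2/5)MR², i.e. k = I/(MR²) = 0.4.
Pure rolling means v = ωR; then KE = ½Mv² + ½I(v/R)² = ½(1+k)Mv² = (7/10)Mv².
Conserving energy between top and bottom: (7/10)Mv² = (7/10)Mv₀² + Mgh, hence v² = v₀² + 2gh/(1+k).
v = √(1.47² + 2×9.81×1.07/1.4) = √17.16 ≈ 4.14 m/s.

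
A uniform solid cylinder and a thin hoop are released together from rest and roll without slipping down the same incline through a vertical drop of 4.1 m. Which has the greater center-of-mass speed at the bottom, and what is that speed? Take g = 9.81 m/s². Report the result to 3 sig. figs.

For rolling without slipping, Mgh = ½(1+k)Mv² where k = I/(MR²), so v = √(2gh/(1+k)).
Uniform solid cylinder: k = 0.5, giving v = √(2×9.81×4.1/1.5) = 7.323 m/s.
Thin hoop: k = 1, giving v = √(2×9.81×4.1/2) = 6.342 m/s.
The smaller k wins: the uniform solid cylinder, at ≈ 7.32 m/s.

the uniform solid cylinder, at v ≈ 7.32 m/s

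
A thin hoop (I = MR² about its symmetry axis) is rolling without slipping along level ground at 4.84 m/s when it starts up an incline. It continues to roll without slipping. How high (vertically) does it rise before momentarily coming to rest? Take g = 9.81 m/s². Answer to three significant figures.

h ≈ 2.39 m

With I = MR², the ratio k = I/(MR²) is 1.
Pure rolling means v = ωR; then KE = ½Mv² + ½I(v/R)² = ½(1+k)Mv² = Mv².
All of this converts to potential energy at the highest point: Mv₀² = Mgh.
Thus h = (1+k)v₀²/(2g) = 2 × 4.84² / (2 × 9.81) ≈ 2.39 m.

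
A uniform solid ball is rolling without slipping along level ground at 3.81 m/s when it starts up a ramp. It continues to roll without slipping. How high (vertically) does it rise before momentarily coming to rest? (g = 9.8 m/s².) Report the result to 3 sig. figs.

h ≈ 1.04 m

For this body I = (2/5)MR², i.e. k = I/(MR²) = 0.4.
The rolling condition ω = v/R makes the rotational term ½I(v/R)² = ½kMv², so KE_total = ½(1+k)Mv² = (7/10)Mv².
All of this converts to potential energy at the highest point: (7/10)Mv₀² = Mgh.
Thus h = (1+k)v₀²/(2g) = 1.4 × 3.81² / (2 × 9.8) ≈ 1.04 m.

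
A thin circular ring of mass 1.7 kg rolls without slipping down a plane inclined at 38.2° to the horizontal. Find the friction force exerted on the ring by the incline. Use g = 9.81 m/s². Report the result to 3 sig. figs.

f ≈ 5.16 N

The moment of inertia is MR², giving k ≡ I/(MR²) = 1.
Along the incline Mg sinθ − f = Ma, and torque about the center fR = Iα = kMR²(a/R) gives f = kMa.
Combining, a = g sinθ/(1+k) and f = kMa = kMg sinθ/(1+k).
f = 1 × 1.7 × 9.81 × sin38.2° / 2 ≈ 5.16 N.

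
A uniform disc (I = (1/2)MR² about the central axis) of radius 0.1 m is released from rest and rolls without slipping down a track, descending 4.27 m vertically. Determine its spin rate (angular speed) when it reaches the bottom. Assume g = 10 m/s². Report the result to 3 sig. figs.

ω ≈ 75.5 rad/s

For this body I = (1/2)MR², i.e. k = I/(MR²) = 0.5.
The rolling condition ω = v/R makes the rotational term ½I(v/R)² = ½kMv², so KE_total = ½(1+k)Mv² = (3/4)Mv².
Energy conservation Mgh = ½(1+k)Mv² gives v = √(2gh/(1+k)) = √(2 × 10 × 4.27 / 1.5) = 7.545 m/s.
The angular speed follows from ω = v/R = 7.545/0.1 ≈ 75.5 rad/s.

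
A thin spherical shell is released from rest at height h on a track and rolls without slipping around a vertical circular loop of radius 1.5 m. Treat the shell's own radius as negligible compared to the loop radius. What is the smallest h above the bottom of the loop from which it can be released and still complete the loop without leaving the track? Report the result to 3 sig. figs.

h_min ≈ 4.25 m

Here I = (2/3)MR², so the shape factor k = I/(MR²) = 2/3.
At the top, contact is just lost when gravity alone supplies the centripetal force: Mg = Mv_top²/r, i.e. v_top² = gr.
With ω = v/R, the kinetic energy at speed v is ½(1+k)Mv² = (5/6)Mv².
Energy conservation from release (height h) to the top (height 2r): Mgh = Mg(2r) + (5/6)M·gr.
Thus h_min = 2r + (1+k)r/2 = r(2 + 1.667/2) = 1.5 × 2.833 ≈ 4.25 m.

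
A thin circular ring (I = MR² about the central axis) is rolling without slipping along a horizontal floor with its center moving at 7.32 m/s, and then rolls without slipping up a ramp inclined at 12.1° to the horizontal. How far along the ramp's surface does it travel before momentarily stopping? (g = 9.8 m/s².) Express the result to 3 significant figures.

With I = MR², the ratio k = I/(MR²) is 1.
Rolling without slipping gives ω = v/R, so the total kinetic energy is ½Mv² + ½Iω² = ½(1+k)Mv² = Mv².
Setting this equal to Mgh gives the vertical rise h = (1+k)v₀²/(2g) = 2×7.32²/(2×9.8) = 5.468 m.
The distance along the slope is d = h/sinθ = 5.468/sin12.1° ≈ 26.1 m.

d ≈ 26.1 m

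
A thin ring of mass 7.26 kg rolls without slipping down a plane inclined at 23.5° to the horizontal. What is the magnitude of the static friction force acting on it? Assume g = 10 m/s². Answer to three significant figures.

f ≈ 14.5 N

For this body I = MR², i.e. k = I/(MR²) = 1.
Along the incline Mg sinθ − f = Ma, and torque about the center fR = Iα = kMR²(a/R) gives f = kMa.
Combining, a = g sinθ/(1+k) and f = kMa = kMg sinθ/(1+k).
f = 1 × 7.26 × 10 × sin23.5° / 2 ≈ 14.5 N.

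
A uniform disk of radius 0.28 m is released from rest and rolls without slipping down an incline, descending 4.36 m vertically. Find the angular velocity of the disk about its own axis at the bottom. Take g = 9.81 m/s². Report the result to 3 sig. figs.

ω ≈ 27.0 rad/s

For this body I = (1/2)MR², i.e. k = I/(MR²) = 0.5.
The rolling condition ω = v/R makes the rotational term ½I(v/R)² = ½kMv², so KE_total = ½(1+k)Mv² = (3/4)Mv².
Energy conservation Mgh = ½(1+k)Mv² gives v = √(2gh/(1+k)) = √(2 × 9.81 × 4.36 / 1.5) = 7.552 m/s.
Then ω = v/R = 7.552 / 0.28 ≈ 27.0 rad/s.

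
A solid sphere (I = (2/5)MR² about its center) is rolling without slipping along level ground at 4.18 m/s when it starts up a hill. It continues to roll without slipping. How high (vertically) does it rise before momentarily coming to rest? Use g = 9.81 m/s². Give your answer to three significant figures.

With I = (2/5)MR², the ratio k = I/(MR²) is 0.4.
Pure rolling means v = ωR; then KE = ½Mv² + ½I(v/R)² = ½(1+k)Mv² = (7/10)Mv².
All of this converts to potential energy at the highest point: (7/10)Mv₀² = Mgh.
Thus h = (1+k)v₀²/(2g) = 1.4 × 4.18² / (2 × 9.81) ≈ 1.25 m.

h ≈ 1.25 m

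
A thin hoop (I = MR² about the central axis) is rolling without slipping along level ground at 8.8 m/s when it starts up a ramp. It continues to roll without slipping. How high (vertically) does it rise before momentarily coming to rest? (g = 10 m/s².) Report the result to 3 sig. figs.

h ≈ 7.74 m

The moment of inertia is MR², giving k ≡ I/(MR²) = 1.
Rolling without slipping gives ω = v/R, so the total kinetic energy is ½Mv² + ½Iω² = ½(1+k)Mv² = Mv².
All of this converts to potential energy at the highest point: Mv₀² = Mgh.
Thus h = (1+k)v₀²/(2g) = 2 × 8.8² / (2 × 10) ≈ 7.74 m.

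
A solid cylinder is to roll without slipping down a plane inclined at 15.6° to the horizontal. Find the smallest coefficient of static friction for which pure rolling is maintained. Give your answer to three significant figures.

μ_min ≈ 0.0931

For this body I = (1/2)MR², i.e. k = I/(MR²) = 0.5.
Newton's second law down the slope: Mg sinθ − f = Ma. The torque equation fR = Iα (with α = a/R) gives f = kMa.
These give a = g sinθ/(1+k) and the required friction f = kMg sinθ/(1+k).
The normal force is N = Mg cosθ, so μ_min = f/N = k tanθ/(1+k).
μ_min = 0.5 × tan15.6° / 1.5 ≈ 0.0931.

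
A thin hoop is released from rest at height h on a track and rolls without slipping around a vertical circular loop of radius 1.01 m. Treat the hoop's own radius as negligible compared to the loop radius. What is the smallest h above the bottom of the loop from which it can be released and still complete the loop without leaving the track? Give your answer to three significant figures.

The moment of inertia is MR², giving k ≡ I/(MR²) = 1.
At the top of the loop, the minimum-contact condition is Mg = Mv_top²/r, so v_top² = gr.
With ω = v/R, the kinetic energy at speed v is ½(1+k)Mv² = Mv².
Energy conservation from release (height h) to the top (height 2r): Mgh = Mg(2r) + M·gr.
Thus h_min = 2r + (1+k)r/2 = r(2 + 2/2) = 1.01 × 3 ≈ 3.03 m.

h_min ≈ 3.03 m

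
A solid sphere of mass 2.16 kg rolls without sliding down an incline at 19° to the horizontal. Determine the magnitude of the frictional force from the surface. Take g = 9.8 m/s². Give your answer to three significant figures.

For this body I = (2/5)MR², i.e. k = I/(MR²) = 0.4.
Translational: Mg sinθ − f = Ma. Rotational about the CM: fR = Iα = kMRa, so f = kMa.
Combining, a = g sinθ/(1+k) and f = kMa = kMg sinθ/(1+k).
f = 0.4 × 2.16 × 9.8 × sin19° / 1.4 ≈ 1.97 N.

f ≈ 1.97 N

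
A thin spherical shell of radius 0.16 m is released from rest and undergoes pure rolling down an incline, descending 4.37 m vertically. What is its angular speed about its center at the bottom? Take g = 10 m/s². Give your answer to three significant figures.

For this body I = (2/3)MR², i.e. k = I/(MR²) = 2/3.
Pure rolling means v = ωR; then KE = ½Mv² + ½I(v/R)² = ½(1+k)Mv² = (5/6)Mv².
Energy conservation Mgh = ½(1+k)Mv² gives v = √(2gh/(1+k)) = √(2 × 10 × 4.37 / 1.667) = 7.242 m/s.
Then ω = v/R = 7.242 / 0.16 ≈ 45.3 rad/s.

ω ≈ 45.3 rad/s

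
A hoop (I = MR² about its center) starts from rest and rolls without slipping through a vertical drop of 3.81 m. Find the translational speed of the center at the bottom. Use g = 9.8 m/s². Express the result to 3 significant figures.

v ≈ 6.11 m/s

With I = MR², the ratio k = I/(MR²) is 1.
The rolling condition ω = v/R makes the rotational term ½I(v/R)² = ½kMv², so KE_total = ½(1+k)Mv² = Mv².
Setting Mgh = Mv² gives v = √(2gh/(1+k)) = √(2·9.8·3.81/2) ≈ 6.11 m/s.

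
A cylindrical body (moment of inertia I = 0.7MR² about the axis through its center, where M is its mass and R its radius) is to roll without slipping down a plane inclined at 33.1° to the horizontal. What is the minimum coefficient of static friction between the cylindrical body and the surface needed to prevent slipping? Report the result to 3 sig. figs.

For this body I = 0.7MR², i.e. k = I/(MR²) = 0.7.
Translational: Mg sinθ − f = Ma. Rotational about the CM: fR = Iα = kMRa, so f = kMa.
These give a = g sinθ/(1+k) and the required friction f = kMg sinθ/(1+k).
With N = Mg cosθ, the no-slip condition f ≤ μN gives μ_min = f/N = k tanθ/(1+k).
μ_min = 0.7 × tan33.1° / 1.7 ≈ 0.268.

μ_min ≈ 0.268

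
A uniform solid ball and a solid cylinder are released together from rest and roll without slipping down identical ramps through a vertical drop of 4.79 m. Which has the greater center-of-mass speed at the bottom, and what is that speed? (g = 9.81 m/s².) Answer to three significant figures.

the uniform solid ball, at v ≈ 8.19 m/s

For rolling without slipping, Mgh = ½(1+k)Mv² where k = I/(MR²), so v = √(2gh/(1+k)).
Uniform solid ball: k = 0.4, giving v = √(2×9.81×4.79/1.4) = 8.193 m/s.
Solid cylinder: k = 0.5, giving v = √(2×9.81×4.79/1.5) = 7.915 m/s.
The smaller k wins: the uniform solid ball, at ≈ 8.19 m/s.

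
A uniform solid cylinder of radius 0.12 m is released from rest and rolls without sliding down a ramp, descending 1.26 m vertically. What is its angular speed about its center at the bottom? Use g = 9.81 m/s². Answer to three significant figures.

The moment of inertia is (1/2)MR², giving k ≡ I/(MR²) = 0.5.
Rolling without slipping gives ω = v/R, so the total kinetic energy is ½Mv² + ½Iω² = ½(1+k)Mv² = (3/4)Mv².
Energy conservation Mgh = ½(1+k)Mv² gives v = √(2gh/(1+k)) = √(2 × 9.81 × 1.26 / 1.5) = 4.06 m/s.
Then ω = v/R = 4.06 / 0.12 ≈ 33.8 rad/s.

ω ≈ 33.8 rad/s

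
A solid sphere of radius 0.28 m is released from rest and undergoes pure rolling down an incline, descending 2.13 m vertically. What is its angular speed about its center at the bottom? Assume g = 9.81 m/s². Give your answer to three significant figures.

The moment of inertia is (2/5)MR², giving k ≡ I/(MR²) = 0.4.
Since it rolls without slipping, ω = v/R and KE = ½Mv² + ½Iω² = ½(1+k)Mv² = (7/10)Mv².
Energy conservation Mgh = ½(1+k)Mv² gives v = √(2gh/(1+k)) = √(2 × 9.81 × 2.13 / 1.4) = 5.464 m/s.
Then ω = v/R = 5.464 / 0.28 ≈ 19.5 rad/s.

ω ≈ 19.5 rad/s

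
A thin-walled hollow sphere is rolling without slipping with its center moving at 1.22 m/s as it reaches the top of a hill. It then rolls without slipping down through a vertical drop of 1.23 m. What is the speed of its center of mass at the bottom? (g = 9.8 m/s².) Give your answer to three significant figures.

Here I = (2/3)MR², so the shape factor k = I/(MR²) = 2/3.
The rolling condition ω = v/R makes the rotational term ½I(v/R)² = ½kMv², so KE_total = ½(1+k)Mv² = (5/6)Mv².
Conserving energy between top and bottom: (5/6)Mv² = (5/6)Mv₀² + Mgh, hence v² = v₀² + 2gh/(1+k).
v = √(1.22² + 2×9.8×1.23/1.667) = √15.95 ≈ 3.99 m/s.

v ≈ 3.99 m/s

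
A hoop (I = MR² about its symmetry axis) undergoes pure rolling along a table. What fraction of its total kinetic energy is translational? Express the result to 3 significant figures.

fraction ≈ 0.500

The moment of inertia is MR², giving k ≡ I/(MR²) = 1.
With ω = v/R, KE_trans = ½Mv² and KE_rot = ½Iω² = ½kMv², so KE_total = ½(1+k)Mv².
The translational fraction is therefore 1/(1+k) = 1/2 ≈ 0.500.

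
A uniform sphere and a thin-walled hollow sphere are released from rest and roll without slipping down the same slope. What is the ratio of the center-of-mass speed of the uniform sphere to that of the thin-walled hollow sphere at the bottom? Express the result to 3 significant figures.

Each satisfies Mgh = ½(1+k)Mv² with k = I/(MR²), so v ∝ 1/√(1+k).
For the uniform sphere k = 0.4; for the thin-walled hollow sphere k = 2/3.
v₁/v₂ = √((1+k₂)/(1+k₁)) = √(1.667/1.4) ≈ 1.09.

v_ratio ≈ 1.09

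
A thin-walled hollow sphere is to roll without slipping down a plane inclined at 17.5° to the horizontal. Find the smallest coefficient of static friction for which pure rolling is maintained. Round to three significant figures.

Here I = (2/3)MR², so the shape factor k = I/(MR²) = 2/3.
Newton's second law down the slope: Mg sinθ − f = Ma. The torque equation fR = Iα (with α = a/R) gives f = kMa.
These give a = g sinθ/(1+k) and the required friction f = kMg sinθ/(1+k).
With N = Mg cosθ, the no-slip condition f ≤ μN gives μ_min = f/N = k tanθ/(1+k).
μ_min = (2/3) × tan17.5° / 1.667 ≈ 0.126.

μ_min ≈ 0.126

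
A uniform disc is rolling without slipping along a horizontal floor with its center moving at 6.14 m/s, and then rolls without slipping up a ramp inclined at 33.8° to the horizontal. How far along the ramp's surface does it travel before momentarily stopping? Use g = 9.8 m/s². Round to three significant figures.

For this body I = (1/2)MR², i.e. k = I/(MR²) = 0.5.
The rolling condition ω = v/R makes the rotational term ½I(v/R)² = ½kMv², so KE_total = ½(1+k)Mv² = (3/4)Mv².
Setting this equal to Mgh gives the vertical rise h = (1+k)v₀²/(2g) = 1.5×6.14²/(2×9.8) = 2.885 m.
The distance along the slope is d = h/sinθ = 2.885/sin33.8° ≈ 5.19 m.

d ≈ 5.19 m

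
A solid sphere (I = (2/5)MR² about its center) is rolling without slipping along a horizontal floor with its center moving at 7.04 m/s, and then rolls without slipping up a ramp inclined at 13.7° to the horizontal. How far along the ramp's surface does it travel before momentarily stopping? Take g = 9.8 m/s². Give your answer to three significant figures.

d ≈ 14.9 m

Here I = (2/5)MR², so the shape factor k = I/(MR²) = 0.4.
Since it rolls without slipping, ω = v/R and KE = ½Mv² + ½Iω² = ½(1+k)Mv² = (7/10)Mv².
Setting this equal to Mgh gives the vertical rise h = (1+k)v₀²/(2g) = 1.4×7.04²/(2×9.8) = 3.54 m.
The distance along the slope is d = h/sinθ = 3.54/sin13.7° ≈ 14.9 m.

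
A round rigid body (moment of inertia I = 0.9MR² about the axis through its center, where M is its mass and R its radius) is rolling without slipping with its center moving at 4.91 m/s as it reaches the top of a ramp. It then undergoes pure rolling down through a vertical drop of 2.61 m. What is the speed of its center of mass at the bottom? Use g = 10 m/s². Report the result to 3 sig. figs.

The moment of inertia is 0.9MR², giving k ≡ I/(MR²) = 0.9.
Rolling without slipping gives ω = v/R, so the total kinetic energy is ½Mv² + ½Iω² = ½(1+k)Mv² = (19/20)Mv².
Conserving energy between top and bottom: (19/20)Mv² = (19/20)Mv₀² + Mgh, hence v² = v₀² + 2gh/(1+k).
v = √(4.91² + 2×10×2.61/1.9) = √51.58 ≈ 7.18 m/s.

v ≈ 7.18 m/s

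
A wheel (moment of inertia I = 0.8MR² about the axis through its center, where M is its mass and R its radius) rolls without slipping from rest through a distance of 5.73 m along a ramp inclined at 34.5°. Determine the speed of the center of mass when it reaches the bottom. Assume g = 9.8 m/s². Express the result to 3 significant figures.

For this body I = 0.8MR², i.e. k = I/(MR²) = 0.8.
Pure rolling means v = ωR; then KE = ½Mv² + ½I(v/R)² = ½(1+k)Mv² = (9/10)Mv².
The vertical drop is h = L sinθ = 5.73 × sin34.5° = 3.246 m.
Setting Mgh = (9/10)Mv² gives v = √(2gh/(1+k)) = √(2·9.8·3.246/1.8) ≈ 5.94 m/s.

v ≈ 5.94 m/s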